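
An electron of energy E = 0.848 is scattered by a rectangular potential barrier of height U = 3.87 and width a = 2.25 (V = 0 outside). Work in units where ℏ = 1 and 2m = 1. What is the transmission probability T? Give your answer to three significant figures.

T = 0.00110

Since E < U the interior solution is evanescent with decay constant κ = √(2m(U − E))/ℏ = 1.738.
κa = 3.911, sinh(κa) = 24.97.
Matching ψ, ψ′ at both faces gives T = [1 + U² sinh²(κa) / (4E(U − E))]⁻¹ = 1/912.3 = 0.00110.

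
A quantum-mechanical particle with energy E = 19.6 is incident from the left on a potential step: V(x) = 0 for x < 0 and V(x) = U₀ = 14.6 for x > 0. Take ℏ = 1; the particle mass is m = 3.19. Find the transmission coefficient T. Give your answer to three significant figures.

T = 0.892

On each side the TISE gives plane waves with k = √(2m(E − V))/ℏ: k₁ = √(2·3.19·19.6) = 11.18, k₂ = √(2·3.19·5) = 5.648.
Continuity of ψ and ψ′ at the step yields the reflection amplitude r = (k₁ − k₂)/(k₁ + k₂) = 0.3288; thus R = |r|² = 0.1081, T = 0.8919.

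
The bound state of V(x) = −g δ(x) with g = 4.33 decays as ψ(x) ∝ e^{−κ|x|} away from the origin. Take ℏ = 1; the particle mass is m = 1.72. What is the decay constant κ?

κ = 7.45

Integrating the TISE across x = 0 gives the cusp condition ψ'(0⁺) − ψ'(0⁻) = −(2mg/ℏ²)ψ(0).
With ψ ∝ e^{−κ|x|} this yields −2κ = −2mg/ℏ², so κ = mg/ℏ² = 7.448.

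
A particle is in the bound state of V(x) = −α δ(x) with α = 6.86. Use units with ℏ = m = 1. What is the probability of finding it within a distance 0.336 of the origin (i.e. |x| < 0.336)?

The normalised bound state is ψ = √κ e^{−κ|x|} with κ = mα/ℏ² = 6.860.
P(|x| < d) = ∫_{−d}^{d} κ e^{−2κ|x|} dx = 1 − e^{−2κd} = 1 − e^{−4.610} = 0.9900.

P = 0.990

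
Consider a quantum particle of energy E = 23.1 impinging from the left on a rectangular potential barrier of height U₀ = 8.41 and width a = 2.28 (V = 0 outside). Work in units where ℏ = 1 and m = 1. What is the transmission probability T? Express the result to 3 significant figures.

E > U₀: inside the barrier k₂ = √(2m(E − U₀))/ℏ = 5.420, k₂a = 12.36.
T = [1 + U₀² sin²(k₂a) / (4E(E − U₀))]⁻¹ = 1/1.002 = 0.998.

T = 0.998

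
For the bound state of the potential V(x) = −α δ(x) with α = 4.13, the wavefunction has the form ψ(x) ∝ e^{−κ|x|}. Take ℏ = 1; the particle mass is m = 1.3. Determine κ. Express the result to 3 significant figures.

κ = 5.37

Integrating the TISE across x = 0 gives the cusp condition ψ'(0⁺) − ψ'(0⁻) = −(2mα/ℏ²)ψ(0).
With ψ ∝ e^{−κ|x|} this yields −2κ = −2mα/ℏ², so κ = mα/ℏ² = 5.369.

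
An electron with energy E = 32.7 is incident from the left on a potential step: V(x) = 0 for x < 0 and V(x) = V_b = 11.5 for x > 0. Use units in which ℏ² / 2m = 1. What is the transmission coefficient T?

On each side the TISE gives plane waves with k = √(2m(E − V))/ℏ: k₁ = √(2·½·32.7) = 5.718, k₂ = √(2·½·21.2) = 4.604.
Continuity of ψ and ψ′ at the step yields the reflection amplitude r = (k₁ − k₂)/(k₁ + k₂) = 0.1079; thus R = |r|² = 0.01165, T = 0.9884.

T = 0.988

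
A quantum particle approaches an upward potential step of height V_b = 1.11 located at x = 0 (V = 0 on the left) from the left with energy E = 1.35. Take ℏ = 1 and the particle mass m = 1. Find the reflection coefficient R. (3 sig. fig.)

The wavenumbers are k₁ = √(2mE)/ℏ = 1.643 on the left and k₂ = √(2m(E − V_b))/ℏ = 0.6928 on the right.
Matching ψ and ψ′ at x = 0 gives r = (k₁ − k₂)/(k₁ + k₂), so R = r² = 0.1655 and T = 1 − R = 0.8345.

R = 0.166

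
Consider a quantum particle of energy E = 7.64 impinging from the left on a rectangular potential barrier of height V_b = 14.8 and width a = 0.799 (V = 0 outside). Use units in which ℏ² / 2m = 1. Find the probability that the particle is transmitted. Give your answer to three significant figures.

T = 0.0540

E < V_b: inside the barrier ψ ∝ e^{±κx} with κ = √(2m(V_b − E))/ℏ = 2.676.
κa = 2.138, sinh(κa) = 4.182.
Matching ψ, ψ′ at both faces gives T = [1 + V_b² sinh²(κa) / (4E(V_b − E))]⁻¹ = 1/18.51 = 0.0540.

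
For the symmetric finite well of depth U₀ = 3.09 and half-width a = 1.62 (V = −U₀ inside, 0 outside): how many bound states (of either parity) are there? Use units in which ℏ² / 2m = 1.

N = 2

Define the well-strength parameter z₀ = (a/ℏ)√(2mU₀) = 1.62 × √(2·0.5·3.09) = 2.848.
A new bound state (alternating even/odd) appears each time z₀ passes a multiple of π/2, so N = ⌊2z₀/π⌋ + 1 = ⌊1.813⌋ + 1 = 2.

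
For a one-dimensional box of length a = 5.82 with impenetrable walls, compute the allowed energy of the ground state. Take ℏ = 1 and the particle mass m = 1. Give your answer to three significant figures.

E = 0.146

The infinite-well eigenfunctions ψ_n = √(2/a) sin(nπx/a) vanish at both walls, giving E_n = n²π²ℏ²/(2ma²).
E_1 = 1² × π² / (2 × 1 × 5.82²) = 0.1457.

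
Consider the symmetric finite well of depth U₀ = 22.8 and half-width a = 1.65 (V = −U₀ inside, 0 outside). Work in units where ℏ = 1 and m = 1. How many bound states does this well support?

Define the well-strength parameter z₀ = (a/ℏ)√(2mU₀) = 1.65 × √(2·1·22.8) = 11.14.
A new bound state (alternating even/odd) appears each time z₀ passes a multiple of π/2, so N = ⌊2z₀/π⌋ + 1 = ⌊7.093⌋ + 1 = 8.

N = 8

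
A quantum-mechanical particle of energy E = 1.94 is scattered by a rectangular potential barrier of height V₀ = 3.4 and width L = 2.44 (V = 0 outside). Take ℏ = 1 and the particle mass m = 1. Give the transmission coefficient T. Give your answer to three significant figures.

T = 0.000937

Since E < V₀ the interior solution is evanescent with decay constant κ = √(2m(V₀ − E))/ℏ = 1.709.
κL = 4.169, sinh(κL) = 32.33.
The exact tunnelling result is T⁻¹ = 1 + V₀² sinh²(κL) / [4E(V₀ − E)] = 1068, so T = 0.000937.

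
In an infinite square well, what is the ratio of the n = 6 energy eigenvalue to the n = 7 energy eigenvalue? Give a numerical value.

Since E_n ∝ n², the ratio is (6/7)² = 0.734694.

0.734694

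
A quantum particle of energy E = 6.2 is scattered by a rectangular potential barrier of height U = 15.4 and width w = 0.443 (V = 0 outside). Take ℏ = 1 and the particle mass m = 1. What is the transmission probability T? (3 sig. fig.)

Since E < U the interior solution is evanescent with decay constant κ = √(2m(U − E))/ℏ = 4.290.
κw = 1.900, sinh(κw) = 3.269.
Matching ψ, ψ′ at both faces gives T = [1 + U² sinh²(κw) / (4E(U − E))]⁻¹ = 1/12.11 = 0.0826.

T = 0.0826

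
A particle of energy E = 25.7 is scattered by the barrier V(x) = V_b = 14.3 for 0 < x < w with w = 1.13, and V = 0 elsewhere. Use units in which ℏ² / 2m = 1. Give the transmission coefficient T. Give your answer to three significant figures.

E > V_b: inside the barrier k₂ = √(2m(E − V_b))/ℏ = 3.376, k₂w = 3.815.
T = [1 + V_b² sin²(k₂w) / (4E(E − V_b))]⁻¹ = 1/1.068 = 0.936.

T = 0.936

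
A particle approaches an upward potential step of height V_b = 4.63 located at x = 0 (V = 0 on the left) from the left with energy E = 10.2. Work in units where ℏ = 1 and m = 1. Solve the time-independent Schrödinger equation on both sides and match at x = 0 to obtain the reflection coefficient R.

R = 0.0225

On each side the TISE gives plane waves with k = √(2m(E − V))/ℏ: k₁ = √(2·1·10.2) = 4.517, k₂ = √(2·1·5.57) = 3.338.
Matching ψ and ψ′ at x = 0 gives r = (k₁ − k₂)/(k₁ + k₂), so R = r² = 0.02253 and T = 1 − R = 0.9775.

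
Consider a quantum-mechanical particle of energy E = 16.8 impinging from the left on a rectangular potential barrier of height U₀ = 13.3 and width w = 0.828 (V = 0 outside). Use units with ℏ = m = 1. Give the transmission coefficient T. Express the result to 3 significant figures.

T = 0.667

E > U₀: inside the barrier k₂ = √(2m(E − U₀))/ℏ = 2.646, k₂w = 2.191.
Matching at both interfaces gives T⁻¹ = 1 + U₀² sin²(k₂w) / [4E(E − U₀)] = 1.498, hence T = 0.667.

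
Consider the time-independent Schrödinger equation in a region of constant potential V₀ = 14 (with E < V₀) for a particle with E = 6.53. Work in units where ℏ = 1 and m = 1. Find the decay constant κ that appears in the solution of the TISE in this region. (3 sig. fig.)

Since E < V₀ the TISE in this region is ψ'' = κ²ψ with κ = √(2m(V₀ − E))/ℏ.
κ = √(2 × 1 × 7.47) = 3.865.

κ = 3.87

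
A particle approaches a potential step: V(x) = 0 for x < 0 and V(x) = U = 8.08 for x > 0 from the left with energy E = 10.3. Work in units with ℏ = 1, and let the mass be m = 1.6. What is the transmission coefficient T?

T = 0.866

On each side the TISE gives plane waves with k = √(2m(E − V))/ℏ: k₁ = √(2·1.6·10.3) = 5.741, k₂ = √(2·1.6·2.22) = 2.665.
Matching ψ and ψ′ at x = 0 gives r = (k₁ − k₂)/(k₁ + k₂), so R = r² = 0.1339 and T = 1 − R = 0.8661.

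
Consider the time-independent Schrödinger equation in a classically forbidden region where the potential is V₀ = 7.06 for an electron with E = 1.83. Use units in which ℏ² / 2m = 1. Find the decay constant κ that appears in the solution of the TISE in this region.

Since E < V₀ the TISE in this region is ψ'' = κ²ψ with κ = √(2m(V₀ − E))/ℏ.
κ = √(2 × 0.5 × 5.23) = 2.287.

κ = 2.29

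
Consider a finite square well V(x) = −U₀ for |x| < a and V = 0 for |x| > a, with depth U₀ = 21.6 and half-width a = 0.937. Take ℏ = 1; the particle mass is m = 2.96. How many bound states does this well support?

Define the well-strength parameter z₀ = (a/ℏ)√(2mU₀) = 0.937 × √(2·2.96·21.6) = 10.60.
The even/odd transcendental equations gain one root per π/2 in z₀, giving N = 1 + ⌊2z₀/π⌋ = 1 + ⌊6.745⌋ = 7.

N = 7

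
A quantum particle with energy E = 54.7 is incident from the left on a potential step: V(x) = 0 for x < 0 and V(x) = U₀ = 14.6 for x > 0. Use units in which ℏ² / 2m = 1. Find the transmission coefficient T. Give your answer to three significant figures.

On each side the TISE gives plane waves with k = √(2m(E − V))/ℏ: k₁ = √(2·½·54.7) = 7.396, k₂ = √(2·½·40.1) = 6.332.
Matching ψ and ψ′ at x = 0 gives r = (k₁ − k₂)/(k₁ + k₂), so R = r² = 0.006001 and T = 1 − R = 0.9940.

T = 0.994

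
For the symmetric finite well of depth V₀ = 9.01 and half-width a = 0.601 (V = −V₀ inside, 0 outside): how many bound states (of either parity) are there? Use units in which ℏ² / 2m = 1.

N = 2

The dimensionless depth is z₀ = a√(2mV₀)/ℏ = 0.601 × √(9.010) = 1.804.
The even/odd transcendental equations gain one root per π/2 in z₀, giving N = 1 + ⌊2z₀/π⌋ = 1 + ⌊1.148⌋ = 2.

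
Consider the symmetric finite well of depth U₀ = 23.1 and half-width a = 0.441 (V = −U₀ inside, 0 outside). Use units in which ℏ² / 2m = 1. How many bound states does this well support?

Define the well-strength parameter z₀ = (a/ℏ)√(2mU₀) = 0.441 × √(2·0.5·23.1) = 2.120.
The even/odd transcendental equations gain one root per π/2 in z₀, giving N = 1 + ⌊2z₀/π⌋ = 1 + ⌊1.349⌋ = 2.

N = 2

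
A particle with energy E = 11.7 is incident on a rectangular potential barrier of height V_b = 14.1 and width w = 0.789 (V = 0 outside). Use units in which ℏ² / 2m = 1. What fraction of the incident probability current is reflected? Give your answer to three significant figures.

R = 0.810

Since E < V_b the interior solution is evanescent with decay constant κ = √(2m(V_b − E))/ℏ = 1.549.
κw = 1.222, sinh(κw) = 1.550.
Matching ψ, ψ′ at both faces gives T = [1 + V_b² sinh²(κw) / (4E(V_b − E))]⁻¹ = 1/5.254 = 0.190.
R = 1 − T = 0.810.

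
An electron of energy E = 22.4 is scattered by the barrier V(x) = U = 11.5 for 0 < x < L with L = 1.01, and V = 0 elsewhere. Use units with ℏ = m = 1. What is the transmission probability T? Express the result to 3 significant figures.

Above the barrier the interior wavenumber is k₂ = √(2m(E − U))/ℏ = 4.669, giving phase k₂L = 4.716.
Matching at both interfaces gives T⁻¹ = 1 + U² sin²(k₂L) / [4E(E − U)] = 1.135, hence T = 0.881.

T = 0.881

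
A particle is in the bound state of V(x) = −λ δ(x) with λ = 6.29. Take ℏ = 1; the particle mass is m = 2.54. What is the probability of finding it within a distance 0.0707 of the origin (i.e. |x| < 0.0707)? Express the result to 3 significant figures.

P = 0.896

The normalised bound state is ψ = √κ e^{−κ|x|} with κ = mλ/ℏ² = 15.98.
P(|x| < d) = ∫_{−d}^{d} κ e^{−2κ|x|} dx = 1 − e^{−2κd} = 1 − e^{−2.259} = 0.8956.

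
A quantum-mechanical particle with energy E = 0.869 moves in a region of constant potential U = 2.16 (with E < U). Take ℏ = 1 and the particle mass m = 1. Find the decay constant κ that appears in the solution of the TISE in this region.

Since E < U the TISE in this region is ψ'' = κ²ψ with κ = √(2m(U − E))/ℏ.
κ = √(2 × 1 × 1.291) = 1.607.

κ = 1.61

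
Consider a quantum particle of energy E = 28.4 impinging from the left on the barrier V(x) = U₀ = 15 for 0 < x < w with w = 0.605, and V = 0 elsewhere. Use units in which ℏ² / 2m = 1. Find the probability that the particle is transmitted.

Above the barrier the interior wavenumber is k₂ = √(2m(E − U₀))/ℏ = 3.661, giving phase k₂w = 2.215.
Matching at both interfaces gives T⁻¹ = 1 + U₀² sin²(k₂w) / [4E(E − U₀)] = 1.095, hence T = 0.914.

T = 0.914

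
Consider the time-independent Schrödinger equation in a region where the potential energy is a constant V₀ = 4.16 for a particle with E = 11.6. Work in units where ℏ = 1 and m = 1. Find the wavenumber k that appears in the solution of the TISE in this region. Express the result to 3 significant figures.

k = 3.86

With E > V₀ the solution is oscillatory, ψ ∝ e^{±ikx} with k = √(2m(E − V₀))/ℏ.
k = √(2 × 1 × 7.44) = 3.857.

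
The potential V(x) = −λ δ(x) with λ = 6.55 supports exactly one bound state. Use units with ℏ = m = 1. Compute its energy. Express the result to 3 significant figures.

E = -21.5

For x ≠ 0 the bound state is ψ ∝ e^{−κ|x|}; integrating the TISE across the delta gives the cusp condition 2κ = 2mλ/ℏ², so κ = 6.550.
Then E = −ℏ²κ²/(2m) = −mλ²/(2ℏ²) = -21.45.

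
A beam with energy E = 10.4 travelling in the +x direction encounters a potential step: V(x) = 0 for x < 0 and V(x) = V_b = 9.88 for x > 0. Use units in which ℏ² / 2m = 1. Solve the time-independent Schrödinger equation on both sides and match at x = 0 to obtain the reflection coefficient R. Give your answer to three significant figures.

The wavenumbers are k₁ = √(2mE)/ℏ = 3.225 on the left and k₂ = √(2m(E − V_b))/ℏ = 0.7211 on the right.
Continuity of ψ and ψ′ at the step yields the reflection amplitude r = (k₁ − k₂)/(k₁ + k₂) = 0.6345; thus R = |r|² = 0.4026, T = 0.5974.

R = 0.403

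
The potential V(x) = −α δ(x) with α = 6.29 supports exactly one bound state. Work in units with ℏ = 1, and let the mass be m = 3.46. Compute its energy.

E = -68.4

The bound state is ψ(x) = √κ e^{−κ|x|}. The derivative jump ψ'(0⁺) − ψ'(0⁻) = −(2mα/ℏ²)ψ(0) fixes κ = mα/ℏ² = 21.76.
Then E = −ℏ²κ²/(2m) = −mα²/(2ℏ²) = -68.45.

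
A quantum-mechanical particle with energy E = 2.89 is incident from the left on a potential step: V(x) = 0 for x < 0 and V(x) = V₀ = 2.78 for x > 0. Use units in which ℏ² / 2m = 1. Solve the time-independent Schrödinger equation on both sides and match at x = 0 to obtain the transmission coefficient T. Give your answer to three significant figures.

T = 0.546

On each side the TISE gives plane waves with k = √(2m(E − V))/ℏ: k₁ = √(2·½·2.89) = 1.700, k₂ = √(2·½·0.11) = 0.3317.
Matching ψ and ψ′ at x = 0 gives r = (k₁ − k₂)/(k₁ + k₂), so R = r² = 0.4536 and T = 1 − R = 0.5464.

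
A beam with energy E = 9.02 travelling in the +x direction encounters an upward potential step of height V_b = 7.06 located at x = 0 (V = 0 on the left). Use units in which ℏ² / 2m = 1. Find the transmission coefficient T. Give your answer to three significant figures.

T = 0.867

The wavenumbers are k₁ = √(2mE)/ℏ = 3.003 on the left and k₂ = √(2m(E − V_b))/ℏ = 1.400 on the right.
Matching ψ and ψ′ at x = 0 gives r = (k₁ − k₂)/(k₁ + k₂), so R = r² = 0.1326 and T = 1 − R = 0.8674.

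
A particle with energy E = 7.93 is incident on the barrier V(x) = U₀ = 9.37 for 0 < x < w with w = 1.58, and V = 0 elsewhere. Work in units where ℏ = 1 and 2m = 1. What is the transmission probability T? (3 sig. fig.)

E < U₀: inside the barrier ψ ∝ e^{±κx} with κ = √(2m(U₀ − E))/ℏ = 1.200.
κw = 1.896, sinh(κw) = 3.255.
Matching ψ, ψ′ at both faces gives T = [1 + U₀² sinh²(κw) / (4E(U₀ − E))]⁻¹ = 1/21.36 = 0.0468.

T = 0.0468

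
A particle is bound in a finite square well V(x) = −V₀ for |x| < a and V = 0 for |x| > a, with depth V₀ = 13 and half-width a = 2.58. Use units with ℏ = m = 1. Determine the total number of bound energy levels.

N = 9

The dimensionless depth is z₀ = a√(2mV₀)/ℏ = 2.58 × √(26.00) = 13.16.
A new bound state (alternating even/odd) appears each time z₀ passes a multiple of π/2, so N = ⌊2z₀/π⌋ + 1 = ⌊8.375⌋ + 1 = 9.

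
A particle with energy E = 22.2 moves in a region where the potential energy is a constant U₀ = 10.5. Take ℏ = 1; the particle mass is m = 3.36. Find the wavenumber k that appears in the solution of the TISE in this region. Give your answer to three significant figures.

k = 8.87

With E > U₀ the solution is oscillatory, ψ ∝ e^{±ikx} with k = √(2m(E − U₀))/ℏ.
k = √(2 × 3.36 × 11.7) = 8.867.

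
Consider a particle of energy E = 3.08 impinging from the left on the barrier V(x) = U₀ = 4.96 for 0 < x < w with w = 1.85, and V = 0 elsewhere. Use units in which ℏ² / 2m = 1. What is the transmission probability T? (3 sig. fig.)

Since E < U₀ the interior solution is evanescent with decay constant κ = √(2m(U₀ − E))/ℏ = 1.371.
κw = 2.537, sinh(κw) = 6.279.
The exact tunnelling result is T⁻¹ = 1 + U₀² sinh²(κw) / [4E(U₀ − E)] = 42.87, so T = 0.0233.

T = 0.0233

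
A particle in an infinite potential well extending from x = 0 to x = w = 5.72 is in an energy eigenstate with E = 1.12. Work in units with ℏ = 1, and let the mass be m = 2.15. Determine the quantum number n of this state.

For an infinite well E_n = n²π²ℏ²/(2mw²), so n = (w/πℏ)√(2mE).
n = (5.72/π) × √(2 × 2.15 × 1.12) = 3.996 → n = 4.

n = 4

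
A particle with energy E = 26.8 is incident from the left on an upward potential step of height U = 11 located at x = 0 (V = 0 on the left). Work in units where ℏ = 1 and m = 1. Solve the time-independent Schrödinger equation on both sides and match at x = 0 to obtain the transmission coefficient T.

On each side the TISE gives plane waves with k = √(2m(E − V))/ℏ: k₁ = √(2·1·26.8) = 7.321, k₂ = √(2·1·15.8) = 5.621.
Matching ψ and ψ′ at x = 0 gives r = (k₁ − k₂)/(k₁ + k₂), so R = r² = 0.01725 and T = 1 − R = 0.9828.

T = 0.983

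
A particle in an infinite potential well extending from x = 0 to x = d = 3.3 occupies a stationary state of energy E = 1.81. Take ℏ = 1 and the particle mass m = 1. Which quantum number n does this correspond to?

From E_n = n²π²ℏ²/(2md²) invert to n = √(2md²E)/(πℏ).
n = (3.3/π) × √(2 × 1 × 1.81) = 1.999 → n = 2.

n = 2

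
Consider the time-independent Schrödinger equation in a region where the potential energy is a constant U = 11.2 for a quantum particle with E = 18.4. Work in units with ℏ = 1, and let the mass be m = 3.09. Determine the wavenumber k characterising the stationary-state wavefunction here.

With E > U the solution is oscillatory, ψ ∝ e^{±ikx} with k = √(2m(E − U))/ℏ.
k = √(2 × 3.09 × 7.2) = 6.671.

k = 6.67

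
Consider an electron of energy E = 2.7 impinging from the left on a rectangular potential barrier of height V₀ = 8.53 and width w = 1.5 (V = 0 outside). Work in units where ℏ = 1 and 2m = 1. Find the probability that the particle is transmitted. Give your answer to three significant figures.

T = 0.00247

E < V₀: inside the barrier ψ ∝ e^{±κx} with κ = √(2m(V₀ − E))/ℏ = 2.415.
κw = 3.622, sinh(κw) = 18.69.
The exact tunnelling result is T⁻¹ = 1 + V₀² sinh²(κw) / [4E(V₀ − E)] = 404.6, so T = 0.00247.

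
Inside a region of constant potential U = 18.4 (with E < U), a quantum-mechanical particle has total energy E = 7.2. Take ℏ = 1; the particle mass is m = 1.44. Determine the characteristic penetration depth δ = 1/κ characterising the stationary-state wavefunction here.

δ = 0.176

Since E < U the TISE in this region is ψ'' = κ²ψ with κ = √(2m(U − E))/ℏ.
κ = √(2 × 1.44 × 11.2) = 5.679. The penetration depth is δ = 1/κ = 0.176.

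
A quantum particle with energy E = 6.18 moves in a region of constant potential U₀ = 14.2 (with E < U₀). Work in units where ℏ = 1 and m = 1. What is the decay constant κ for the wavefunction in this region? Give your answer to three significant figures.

κ = 4.00

Since E < U₀ the TISE in this region is ψ'' = κ²ψ with κ = √(2m(U₀ − E))/ℏ.
κ = √(2 × 1 × 8.02) = 4.005.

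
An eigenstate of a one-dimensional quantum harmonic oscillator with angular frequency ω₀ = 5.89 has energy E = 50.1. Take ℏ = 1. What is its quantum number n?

n = 8

Invert E_n = (n + ½)ℏω₀: n = E/ℏω₀ − ½ = 8.006, so n = 8.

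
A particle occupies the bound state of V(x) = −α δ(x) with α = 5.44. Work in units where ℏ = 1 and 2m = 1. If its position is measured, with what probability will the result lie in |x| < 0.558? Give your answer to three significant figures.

P = 0.952

The normalised bound state is ψ = √κ e^{−κ|x|} with κ = mα/ℏ² = 2.720.
P(|x| < d) = ∫_{−d}^{d} κ e^{−2κ|x|} dx = 1 − e^{−2κd} = 1 − e^{−3.036} = 0.9520.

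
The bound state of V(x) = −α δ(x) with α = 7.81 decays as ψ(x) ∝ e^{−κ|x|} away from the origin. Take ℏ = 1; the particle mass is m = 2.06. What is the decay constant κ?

Integrate −(ℏ²/2m)ψ'' − αδ(x)ψ = Eψ from −ε to +ε: the ψ'' term gives ψ'(0⁺) − ψ'(0⁻) and the δ term gives −(2mα/ℏ²)ψ(0).
With ψ ∝ e^{−κ|x|} this yields −2κ = −2mα/ℏ², so κ = mα/ℏ² = 16.09.

κ = 16.1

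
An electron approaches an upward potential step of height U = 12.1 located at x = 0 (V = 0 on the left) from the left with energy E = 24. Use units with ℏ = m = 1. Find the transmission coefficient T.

T = 0.970

On each side the TISE gives plane waves with k = √(2m(E − V))/ℏ: k₁ = √(2·1·24) = 6.928, k₂ = √(2·1·11.9) = 4.879.
Matching ψ and ψ′ at x = 0 gives r = (k₁ − k₂)/(k₁ + k₂), so R = r² = 0.03014 and T = 1 − R = 0.9699.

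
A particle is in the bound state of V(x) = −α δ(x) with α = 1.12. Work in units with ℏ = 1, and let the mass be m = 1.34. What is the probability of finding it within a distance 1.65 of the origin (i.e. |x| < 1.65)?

The normalised bound state is ψ = √κ e^{−κ|x|} with κ = mα/ℏ² = 1.501.
P(|x| < d) = ∫_{−d}^{d} κ e^{−2κ|x|} dx = 1 − e^{−2κd} = 1 − e^{−4.953} = 0.9929.

P = 0.993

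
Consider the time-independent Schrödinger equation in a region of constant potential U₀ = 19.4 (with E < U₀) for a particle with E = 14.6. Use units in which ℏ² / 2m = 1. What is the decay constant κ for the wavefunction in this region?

Since E < U₀ the TISE in this region is ψ'' = κ²ψ with κ = √(2m(U₀ − E))/ℏ.
κ = √(2 × 0.5 × 4.8) = 2.191.

κ = 2.19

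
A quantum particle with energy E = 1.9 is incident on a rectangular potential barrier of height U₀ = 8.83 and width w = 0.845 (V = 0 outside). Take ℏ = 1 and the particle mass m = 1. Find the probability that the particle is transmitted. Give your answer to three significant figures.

T = 0.00500

E < U₀: inside the barrier ψ ∝ e^{±κx} with κ = √(2m(U₀ − E))/ℏ = 3.723.
κw = 3.146, sinh(κw) = 11.60.
The exact tunnelling result is T⁻¹ = 1 + U₀² sinh²(κw) / [4E(U₀ − E)] = 200.1, so T = 0.00500.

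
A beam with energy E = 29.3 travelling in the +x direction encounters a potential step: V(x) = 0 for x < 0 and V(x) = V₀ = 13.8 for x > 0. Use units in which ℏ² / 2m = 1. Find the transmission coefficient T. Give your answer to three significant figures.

T = 0.975

On each side the TISE gives plane waves with k = √(2m(E − V))/ℏ: k₁ = √(2·½·29.3) = 5.413, k₂ = √(2·½·15.5) = 3.937.
Matching ψ and ψ′ at x = 0 gives r = (k₁ − k₂)/(k₁ + k₂), so R = r² = 0.02492 and T = 1 − R = 0.9751.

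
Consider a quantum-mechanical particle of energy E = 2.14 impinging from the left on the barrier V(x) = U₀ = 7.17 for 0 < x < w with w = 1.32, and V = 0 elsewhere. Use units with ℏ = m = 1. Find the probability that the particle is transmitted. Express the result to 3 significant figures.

E < U₀: inside the barrier ψ ∝ e^{±κx} with κ = √(2m(U₀ − E))/ℏ = 3.172.
κw = 4.187, sinh(κw) = 32.90.
The exact tunnelling result is T⁻¹ = 1 + U₀² sinh²(κw) / [4E(U₀ − E)] = 1293, so T = 0.000773.

T = 0.000773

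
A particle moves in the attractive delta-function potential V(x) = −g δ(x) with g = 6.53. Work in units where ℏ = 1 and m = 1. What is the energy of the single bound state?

The bound state is ψ(x) = √κ e^{−κ|x|}. The derivative jump ψ'(0⁺) − ψ'(0⁻) = −(2mg/ℏ²)ψ(0) fixes κ = mg/ℏ² = 6.530.
Then E = −ℏ²κ²/(2m) = −mg²/(2ℏ²) = -21.32.

E = -21.3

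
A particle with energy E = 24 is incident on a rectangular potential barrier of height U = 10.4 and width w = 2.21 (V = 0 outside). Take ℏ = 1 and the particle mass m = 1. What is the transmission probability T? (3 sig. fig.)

E > U: inside the barrier k₂ = √(2m(E − U))/ℏ = 5.215, k₂w = 11.53.
Matching at both interfaces gives T⁻¹ = 1 + U² sin²(k₂w) / [4E(E − U)] = 1.062, hence T = 0.942.

T = 0.942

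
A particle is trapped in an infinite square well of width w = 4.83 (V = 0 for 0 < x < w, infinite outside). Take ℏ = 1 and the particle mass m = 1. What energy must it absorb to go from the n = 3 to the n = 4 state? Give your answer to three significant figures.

E_n = n²π²ℏ²/(2mw²), so ΔE = (4² − 3²) π²ℏ²/(2mw²).
ΔE = 7 × π² / (2 × 1 × 4.83²) = 1.481.

ΔE = 1.48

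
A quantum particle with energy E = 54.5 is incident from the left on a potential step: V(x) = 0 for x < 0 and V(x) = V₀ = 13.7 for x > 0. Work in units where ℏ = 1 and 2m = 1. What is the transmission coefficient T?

On each side the TISE gives plane waves with k = √(2m(E − V))/ℏ: k₁ = √(2·½·54.5) = 7.382, k₂ = √(2·½·40.8) = 6.387.
Continuity of ψ and ψ′ at the step yields the reflection amplitude r = (k₁ − k₂)/(k₁ + k₂) = 0.07225; thus R = |r|² = 0.005221, T = 0.9948.

T = 0.995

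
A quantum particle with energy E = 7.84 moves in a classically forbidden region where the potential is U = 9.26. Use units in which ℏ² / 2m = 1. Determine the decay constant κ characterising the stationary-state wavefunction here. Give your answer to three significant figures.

κ = 1.19

Since E < U the TISE in this region is ψ'' = κ²ψ with κ = √(2m(U − E))/ℏ.
κ = √(2 × 0.5 × 1.42) = 1.192.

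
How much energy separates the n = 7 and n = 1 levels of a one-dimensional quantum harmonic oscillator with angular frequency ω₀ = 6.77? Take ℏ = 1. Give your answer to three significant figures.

E_n = ℏω₀(n + ½), so ΔE = (7 − 1) ℏω₀ = 6 × 6.77 = 40.62.

ΔE = 40.6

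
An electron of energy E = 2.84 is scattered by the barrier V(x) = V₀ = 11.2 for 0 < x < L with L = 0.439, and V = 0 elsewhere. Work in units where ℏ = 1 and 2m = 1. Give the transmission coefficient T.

T = 0.220

Since E < V₀ the interior solution is evanescent with decay constant κ = √(2m(V₀ − E))/ℏ = 2.891.
κL = 1.269, sinh(κL) = 1.639.
Matching ψ, ψ′ at both faces gives T = [1 + V₀² sinh²(κL) / (4E(V₀ − E))]⁻¹ = 1/4.547 = 0.220.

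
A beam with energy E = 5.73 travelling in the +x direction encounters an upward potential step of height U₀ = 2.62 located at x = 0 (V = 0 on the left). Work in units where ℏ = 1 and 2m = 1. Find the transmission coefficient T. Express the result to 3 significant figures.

On each side the TISE gives plane waves with k = √(2m(E − V))/ℏ: k₁ = √(2·½·5.73) = 2.394, k₂ = √(2·½·3.11) = 1.764.
Continuity of ψ and ψ′ at the step yields the reflection amplitude r = (k₁ − k₂)/(k₁ + k₂) = 0.1516; thus R = |r|² = 0.02298, T = 0.9770.

T = 0.977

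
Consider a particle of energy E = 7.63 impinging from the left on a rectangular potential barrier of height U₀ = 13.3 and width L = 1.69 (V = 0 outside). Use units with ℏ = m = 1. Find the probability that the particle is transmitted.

T = 0.0000446

Since E < U₀ the interior solution is evanescent with decay constant κ = √(2m(U₀ − E))/ℏ = 3.367.
κL = 5.691, sinh(κL) = 148.1.
The exact tunnelling result is T⁻¹ = 1 + U₀² sinh²(κL) / [4E(U₀ − E)] = 22420, so T = 0.0000446.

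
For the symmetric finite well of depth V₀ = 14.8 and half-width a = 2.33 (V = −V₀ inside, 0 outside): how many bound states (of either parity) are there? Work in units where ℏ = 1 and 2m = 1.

N = 6

Define the well-strength parameter z₀ = (a/ℏ)√(2mV₀) = 2.33 × √(2·0.5·14.8) = 8.964.
The even/odd transcendental equations gain one root per π/2 in z₀, giving N = 1 + ⌊2z₀/π⌋ = 1 + ⌊5.706⌋ = 6.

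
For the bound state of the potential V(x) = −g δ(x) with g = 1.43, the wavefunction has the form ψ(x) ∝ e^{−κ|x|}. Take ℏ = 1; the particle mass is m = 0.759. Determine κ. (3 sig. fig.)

κ = 1.09

Integrating the TISE across x = 0 gives the cusp condition ψ'(0⁺) − ψ'(0⁻) = −(2mg/ℏ²)ψ(0).
With ψ ∝ e^{−κ|x|} this yields −2κ = −2mg/ℏ², so κ = mg/ℏ² = 1.085.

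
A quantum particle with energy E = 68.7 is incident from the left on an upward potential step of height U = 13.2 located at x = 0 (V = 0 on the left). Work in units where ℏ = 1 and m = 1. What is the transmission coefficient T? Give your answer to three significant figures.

The wavenumbers are k₁ = √(2mE)/ℏ = 11.72 on the left and k₂ = √(2m(E − U))/ℏ = 10.54 on the right.
Matching ψ and ψ′ at x = 0 gives r = (k₁ − k₂)/(k₁ + k₂), so R = r² = 0.002840 and T = 1 − R = 0.9972.

T = 0.997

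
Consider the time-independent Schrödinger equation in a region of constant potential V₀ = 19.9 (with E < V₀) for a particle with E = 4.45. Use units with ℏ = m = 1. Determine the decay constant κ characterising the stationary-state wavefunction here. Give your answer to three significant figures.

Since E < V₀ the TISE in this region is ψ'' = κ²ψ with κ = √(2m(V₀ − E))/ℏ.
κ = √(2 × 1 × 15.45) = 5.559.

κ = 5.56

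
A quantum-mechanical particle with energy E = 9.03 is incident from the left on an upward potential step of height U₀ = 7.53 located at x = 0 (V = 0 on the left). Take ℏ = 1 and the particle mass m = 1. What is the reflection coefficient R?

R = 0.177

On each side the TISE gives plane waves with k = √(2m(E − V))/ℏ: k₁ = √(2·1·9.03) = 4.250, k₂ = √(2·1·1.5) = 1.732.
Continuity of ψ and ψ′ at the step yields the reflection amplitude r = (k₁ − k₂)/(k₁ + k₂) = 0.4209; thus R = |r|² = 0.1771, T = 0.8229.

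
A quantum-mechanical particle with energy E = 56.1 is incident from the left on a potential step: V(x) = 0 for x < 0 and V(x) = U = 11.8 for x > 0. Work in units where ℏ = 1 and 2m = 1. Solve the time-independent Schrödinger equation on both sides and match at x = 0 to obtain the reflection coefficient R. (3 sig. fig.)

The wavenumbers are k₁ = √(2mE)/ℏ = 7.490 on the left and k₂ = √(2m(E − U))/ℏ = 6.656 on the right.
Matching ψ and ψ′ at x = 0 gives r = (k₁ − k₂)/(k₁ + k₂), so R = r² = 0.003477 and T = 1 − R = 0.9965.

R = 0.00348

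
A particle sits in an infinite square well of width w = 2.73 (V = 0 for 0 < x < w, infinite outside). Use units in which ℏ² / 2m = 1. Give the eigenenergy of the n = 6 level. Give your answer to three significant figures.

Requiring ψ(0) = ψ(w) = 0 quantises k = nπ/w, hence E_n = ℏ²k²/2m = n²π²ℏ²/(2mw²).
E_6 = 6² × π² / (2 × 0.5 × 2.73²) = 47.67.

E = 47.7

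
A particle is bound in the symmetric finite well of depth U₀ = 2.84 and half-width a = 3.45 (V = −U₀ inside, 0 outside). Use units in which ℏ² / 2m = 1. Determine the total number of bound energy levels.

N = 4

Define the well-strength parameter z₀ = (a/ℏ)√(2mU₀) = 3.45 × √(2·0.5·2.84) = 5.814.
The even/odd transcendental equations gain one root per π/2 in z₀, giving N = 1 + ⌊2z₀/π⌋ = 1 + ⌊3.701⌋ = 4.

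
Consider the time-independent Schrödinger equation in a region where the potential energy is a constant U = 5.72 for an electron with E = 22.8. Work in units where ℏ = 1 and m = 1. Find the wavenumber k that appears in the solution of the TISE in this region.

With E > U the solution is oscillatory, ψ ∝ e^{±ikx} with k = √(2m(E − U))/ℏ.
k = √(2 × 1 × 17.08) = 5.845.

k = 5.84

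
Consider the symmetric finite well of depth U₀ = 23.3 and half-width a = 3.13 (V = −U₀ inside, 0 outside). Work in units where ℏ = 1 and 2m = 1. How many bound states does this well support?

N = 10

Define the well-strength parameter z₀ = (a/ℏ)√(2mU₀) = 3.13 × √(2·0.5·23.3) = 15.11.
A new bound state (alternating even/odd) appears each time z₀ passes a multiple of π/2, so N = ⌊2z₀/π⌋ + 1 = ⌊9.618⌋ + 1 = 10.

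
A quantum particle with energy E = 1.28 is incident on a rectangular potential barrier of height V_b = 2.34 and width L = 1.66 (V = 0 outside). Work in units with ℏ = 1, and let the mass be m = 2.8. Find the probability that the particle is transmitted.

Since E < V_b the interior solution is evanescent with decay constant κ = √(2m(V_b − E))/ℏ = 2.436.
κL = 4.044, sinh(κL) = 28.53.
Matching ψ, ψ′ at both faces gives T = [1 + V_b² sinh²(κL) / (4E(V_b − E))]⁻¹ = 1/822.2 = 0.00122.

T = 0.00122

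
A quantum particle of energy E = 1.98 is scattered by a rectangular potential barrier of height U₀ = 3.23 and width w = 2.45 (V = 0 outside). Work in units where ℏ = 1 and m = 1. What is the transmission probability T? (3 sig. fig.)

T = 0.00164

Since E < U₀ the interior solution is evanescent with decay constant κ = √(2m(U₀ − E))/ℏ = 1.581.
κw = 3.874, sinh(κw) = 24.05.
Matching ψ, ψ′ at both faces gives T = [1 + U₀² sinh²(κw) / (4E(U₀ − E))]⁻¹ = 1/610.6 = 0.00164.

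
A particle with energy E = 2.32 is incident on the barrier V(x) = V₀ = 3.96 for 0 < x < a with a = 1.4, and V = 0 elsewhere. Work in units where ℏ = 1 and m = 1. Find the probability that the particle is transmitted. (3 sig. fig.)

Since E < V₀ the interior solution is evanescent with decay constant κ = √(2m(V₀ − E))/ℏ = 1.811.
κa = 2.536, sinh(κa) = 6.272.
Matching ψ, ψ′ at both faces gives T = [1 + V₀² sinh²(κa) / (4E(V₀ − E))]⁻¹ = 1/41.53 = 0.0241.

T = 0.0241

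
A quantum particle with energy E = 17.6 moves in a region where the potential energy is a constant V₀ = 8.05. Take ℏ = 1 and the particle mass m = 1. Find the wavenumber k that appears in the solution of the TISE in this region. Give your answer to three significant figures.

With E > V₀ the solution is oscillatory, ψ ∝ e^{±ikx} with k = √(2m(E − V₀))/ℏ.
k = √(2 × 1 × 9.55) = 4.370.

k = 4.37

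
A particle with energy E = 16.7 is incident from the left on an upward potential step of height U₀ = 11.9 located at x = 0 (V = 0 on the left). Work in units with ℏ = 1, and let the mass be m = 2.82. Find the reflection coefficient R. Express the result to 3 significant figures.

The wavenumbers are k₁ = √(2mE)/ℏ = 9.705 on the left and k₂ = √(2m(E − U₀))/ℏ = 5.203 on the right.
Matching ψ and ψ′ at x = 0 gives r = (k₁ − k₂)/(k₁ + k₂), so R = r² = 0.09119 and T = 1 − R = 0.9088.

R = 0.0912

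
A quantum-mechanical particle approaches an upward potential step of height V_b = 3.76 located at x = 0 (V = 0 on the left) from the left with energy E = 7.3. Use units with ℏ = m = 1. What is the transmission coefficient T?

T = 0.968

The wavenumbers are k₁ = √(2mE)/ℏ = 3.821 on the left and k₂ = √(2m(E − V_b))/ℏ = 2.661 on the right.
Matching ψ and ψ′ at x = 0 gives r = (k₁ − k₂)/(k₁ + k₂), so R = r² = 0.03204 and T = 1 − R = 0.9680.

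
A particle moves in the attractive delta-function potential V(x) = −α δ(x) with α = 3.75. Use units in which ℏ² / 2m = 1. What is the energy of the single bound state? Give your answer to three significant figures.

For x ≠ 0 the bound state is ψ ∝ e^{−κ|x|}; integrating the TISE across the delta gives the cusp condition 2κ = 2mα/ℏ², so κ = 1.875.
Then E = −ℏ²κ²/(2m) = −mα²/(2ℏ²) = -3.516.

E = -3.52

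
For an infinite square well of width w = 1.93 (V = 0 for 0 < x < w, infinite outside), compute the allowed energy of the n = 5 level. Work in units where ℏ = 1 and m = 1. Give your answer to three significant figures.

The infinite-well eigenfunctions ψ_n = √(2/w) sin(nπx/w) vanish at both walls, giving E_n = n²π²ℏ²/(2mw²).
E_5 = 5² × π² / (2 × 1 × 1.93²) = 33.12.

E = 33.1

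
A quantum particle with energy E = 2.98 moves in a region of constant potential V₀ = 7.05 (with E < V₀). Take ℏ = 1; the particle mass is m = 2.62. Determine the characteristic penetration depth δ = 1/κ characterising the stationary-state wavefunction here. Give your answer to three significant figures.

Since E < V₀ the TISE in this region is ψ'' = κ²ψ with κ = √(2m(V₀ − E))/ℏ.
κ = √(2 × 2.62 × 4.07) = 4.618. The penetration depth is δ = 1/κ = 0.217.

δ = 0.217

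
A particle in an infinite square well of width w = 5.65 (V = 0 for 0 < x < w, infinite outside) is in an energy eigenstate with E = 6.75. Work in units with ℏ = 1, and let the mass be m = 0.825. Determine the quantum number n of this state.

From E_n = n²π²ℏ²/(2mw²) invert to n = √(2mw²E)/(πℏ).
n = (5.65/π) × √(2 × 0.825 × 6.75) = 6.002 → n = 6.

n = 6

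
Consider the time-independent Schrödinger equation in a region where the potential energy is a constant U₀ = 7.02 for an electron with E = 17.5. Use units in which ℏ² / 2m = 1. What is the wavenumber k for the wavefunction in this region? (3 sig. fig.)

k = 3.24

With E > U₀ the solution is oscillatory, ψ ∝ e^{±ikx} with k = √(2m(E − U₀))/ℏ.
k = √(2 × 0.5 × 10.48) = 3.237.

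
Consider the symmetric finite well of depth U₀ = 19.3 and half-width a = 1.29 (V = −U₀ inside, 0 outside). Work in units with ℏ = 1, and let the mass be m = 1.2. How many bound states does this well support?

The dimensionless depth is z₀ = a√(2mU₀)/ℏ = 1.29 × √(46.32) = 8.780.
A new bound state (alternating even/odd) appears each time z₀ passes a multiple of π/2, so N = ⌊2z₀/π⌋ + 1 = ⌊5.589⌋ + 1 = 6.

N = 6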